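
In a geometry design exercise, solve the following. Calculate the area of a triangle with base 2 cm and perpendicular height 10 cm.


Shape: triangle
Base b = 2 cm, Height h = 10 cm
Formula: A = (1/2) * b * h
A = 0.5 * 2 * 10
A = 0.5 * 20
A = 10
10 cm^2


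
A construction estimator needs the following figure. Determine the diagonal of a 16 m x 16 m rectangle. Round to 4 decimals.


Shape: rectangle (diagonal via Pythagoras)
Sides: 16 m and 16 m
Formula: d = sqrt(l^2 + w^2)
l^2 = 256, w^2 = 256
l^2 + w^2 = 512
d = sqrt(512)
d = 22.6274
22.6274 m


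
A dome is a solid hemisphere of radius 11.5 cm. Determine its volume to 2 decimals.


Shape: hemisphere (half of a sphere)
Radius r = 11.5 cm
Formula: V = (1/2) * (4/3) * pi * r^3 = (2/3) * pi * r^3
r^3 = 1520.875
(2/3) * 1520.875 = 1013.916667
V = 1013.916667 * pi
V = 3185.31
3185.31 cm^3


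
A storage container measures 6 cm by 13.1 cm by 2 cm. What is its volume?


Shape: rectangular prism
l = 6 cm, w = 13.1 cm, h = 2 cm
Formula: V = l * w * h
V = 6 * 13.1 * 2
V = 78.6 * 2
V = 157.2
157.2 cm^3


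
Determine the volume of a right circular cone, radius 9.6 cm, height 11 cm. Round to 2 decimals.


Shape: cone
Radius r = 9.6 cm, Height h = 11 cm
Formula: V = (1/3) * pi * r^2 * h
r^2 = 92.16
pi * r^2 * h = pi * 92.16 * 11 = 1013.76 * pi
V = 1013.76 * pi / 3
V = 1061.61
1061.61 cm^3


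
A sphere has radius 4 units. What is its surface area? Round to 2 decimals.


Shape: sphere
Radius r = 4 units
Formula: SA = 4 * pi * r^2
r^2 = 16
SA = 4 * pi * 16
SA = 64 * pi
SA = 201.06
201.06 units^2


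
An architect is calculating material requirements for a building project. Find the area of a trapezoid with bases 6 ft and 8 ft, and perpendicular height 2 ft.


Shape: trapezoid
Parallel sides a = 6 ft, b = 8 ft; Height h = 2 ft
Formula: A = (a + b) * h / 2
a + b = 6 + 8 = 14
A = 14 * 2 / 2
A = 28 / 2
A = 14
14 ft^2


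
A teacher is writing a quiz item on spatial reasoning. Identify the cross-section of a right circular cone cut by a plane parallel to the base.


Solid: right circular cone
Cutting plane: parallel to the base
Visualize the intersection of the plane with the solid's surface.
The boundary of the cut region is a circle.
circle


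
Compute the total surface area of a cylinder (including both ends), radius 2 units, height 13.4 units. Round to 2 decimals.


Shape: closed cylinder
Radius r = 2 units, Height h = 13.4 units
Formula: SA = 2*pi*r^2 + 2*pi*r*h = 2*pi*r*(r + h)
r + h = 15.4
2 * r * (r + h) = 2 * 2 * 15.4 = 61.6
SA = 61.6 * pi
SA = 193.52
193.52 units^2


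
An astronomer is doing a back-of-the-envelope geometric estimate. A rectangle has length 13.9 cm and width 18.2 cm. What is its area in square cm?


Shape: rectangle
Length l = 13.9 cm, Width w = 18.2 cm
Formula: A = l * w
A = 13.9 * 18.2
A = 252.98
252.98 cm^2


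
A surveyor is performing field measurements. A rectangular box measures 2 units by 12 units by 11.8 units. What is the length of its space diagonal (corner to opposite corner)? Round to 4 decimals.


Shape: rectangular box (space diagonal)
l = 2 units, w = 12 units, h = 11.8 units
Visualize: the diagonal of the base, then a right triangle with that diagonal and the height.
Formula: d = sqrt(l^2 + w^2 + h^2)
l^2 + w^2 + h^2 = 4 + 144 + 139.24 = 287.24
d = sqrt(287.24)
d = 16.9482
16.9482 units


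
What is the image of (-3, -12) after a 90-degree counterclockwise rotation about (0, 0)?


Transformation: rotation about the origin
Original point: (-3, -12)
Rule for 90 deg counterclockwise: (x, y) -> (-y, x)
Apply: (-3, -12) -> (12, -3)
(12, -3)


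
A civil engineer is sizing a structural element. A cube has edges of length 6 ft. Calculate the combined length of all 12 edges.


Shape: cube
Side s = 6 ft
A cube has 12 edges, all equal.
Formula: total edge length = 12 * s
Total = 12 * 6
Total = 72
72 ft


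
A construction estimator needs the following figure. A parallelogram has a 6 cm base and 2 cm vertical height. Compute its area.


Shape: parallelogram
Base b = 6 cm, Height h = 2 cm
Formula: A = b * h
A = 6 * 2
A = 12
12 cm^2


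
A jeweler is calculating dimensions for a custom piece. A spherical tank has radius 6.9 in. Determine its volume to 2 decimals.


Shape: sphere
Radius r = 6.9 in
Formula: V = (4/3) * pi * r^3
r^3 = 328.509
(4/3) * 328.509 = 438.012
V = 438.012 * pi
V = 1376.06
1376.06 in^3


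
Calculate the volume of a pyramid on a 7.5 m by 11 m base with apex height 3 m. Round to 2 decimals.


Shape: rectangular pyramid
Base: 7.5 m x 11 m, Height h = 3 m
Formula: V = (1/3) * base_area * h
base_area = 7.5 * 11 = 82.5
base_area * h = 82.5 * 3 = 247.5
V = 247.5 / 3
V = 82.5
82.5 m^3


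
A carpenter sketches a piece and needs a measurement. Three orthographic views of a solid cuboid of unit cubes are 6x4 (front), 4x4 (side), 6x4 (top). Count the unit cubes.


Orthographic views of a solid rectangular block:
Front view 6 x 4 -> length = 6, height = 4
Side view 4 x 4 -> width = 4, height = 4 (consistent)
Top view 6 x 4 -> confirms length = 6, width = 4
The block is 6 x 4 x 4.
Total unit cubes = 6 * 4 * 4 = 96
96 unit cubes


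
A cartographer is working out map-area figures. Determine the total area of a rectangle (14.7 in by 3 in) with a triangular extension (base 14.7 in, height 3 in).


Composite shape: rectangle + triangle
Rectangle area = 14.7 * 3 = 44.1
Triangle area = 0.5 * 14.7 * 3 = 22.05
Total = 44.1 + 22.05
Total = 66.15
66.15 in^2


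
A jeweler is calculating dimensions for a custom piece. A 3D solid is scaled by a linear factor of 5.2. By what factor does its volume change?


Linear scale factor k = 5.2
Rule: under a linear scaling by k, volumes scale by k^3.
k^3 = 5.2 * 5.2 * 5.2
k^3 = 27.04 * 5.2
k^3 = 140.608
Volume scales by a factor of 140.608.
140.608 (dimensionless)


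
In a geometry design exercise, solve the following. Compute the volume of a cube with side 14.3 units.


Shape: cube
Side s = 14.3 units
Formula: V = s^3
V = 14.3 * 14.3 * 14.3
V = 204.49 * 14.3
V = 2924.207
2924.207 units^3


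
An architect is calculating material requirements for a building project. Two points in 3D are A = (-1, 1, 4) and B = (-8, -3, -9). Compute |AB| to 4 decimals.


3D distance between two points
P1 = (-1, 1, 4), P2 = (-8, -3, -9)
Formula: d = sqrt((x2-x1)^2 + (y2-y1)^2 + (z2-z1)^2)
dx = -8 - -1 = -7
dy = -3 - 1 = -4
dz = -9 - 4 = -13
dx^2 + dy^2 + dz^2 = 49 + 16 + 169 = 234
d = sqrt(234)
d = 15.2971
15.2971 units


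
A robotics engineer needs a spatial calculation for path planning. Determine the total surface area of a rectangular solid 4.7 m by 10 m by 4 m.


Shape: rectangular prism
l = 4.7 m, w = 10 m, h = 4 m
Formula: SA = 2(lw + lh + wh)
lw = 47, lh = 18.8, wh = 40
lw + lh + wh = 105.8
SA = 2 * 105.8
SA = 211.6
211.6 m^2


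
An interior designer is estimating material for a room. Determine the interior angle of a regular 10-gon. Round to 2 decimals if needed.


Shape: regular decagon (10 sides)
Formula: interior angle = (n - 2) * 180 / n
(n - 2) = 8
(n - 2) * 180 = 1440
angle = 1440 / 10
angle = 144
144 degrees


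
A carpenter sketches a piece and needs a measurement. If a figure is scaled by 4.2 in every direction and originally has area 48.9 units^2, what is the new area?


Linear scale factor k = 4.2
Original area = 48.9 units^2
Rule: under a linear scaling by k, areas scale by k^2.
k^2 = 4.2^2 = 17.64
New area = 48.9 * 17.64
New area = 862.596
862.596 units^2


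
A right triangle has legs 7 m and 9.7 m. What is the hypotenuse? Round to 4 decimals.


Shape: right triangle
Legs a = 7 m, b = 9.7 m
Formula: c = sqrt(a^2 + b^2)
a^2 = 49, b^2 = 94.09
a^2 + b^2 = 143.09
c = sqrt(143.09)
c = 11.962
11.962 m


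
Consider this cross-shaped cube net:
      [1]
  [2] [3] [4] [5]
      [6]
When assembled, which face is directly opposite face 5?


Net: cross layout. Take square 3 as the base (bottom).
Fold the four squares in the horizontal row up around 3: 2 -> left, 4 -> right, 5 wraps to the top.
Fold 1 and 6 up from 3: 1 -> back, 6 -> front.
Opposite pairs are therefore: (1, 6), (2, 4), (3, 5).
Face 5 is opposite face 3.
face 3


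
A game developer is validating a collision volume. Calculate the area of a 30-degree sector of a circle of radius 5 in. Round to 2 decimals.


Shape: circular sector
Radius r = 5 in, Angle = 30 degrees
Formula: A = (angle/360) * pi * r^2
r^2 = 25
Fraction of circle = 30/360
A = (30/360) * pi * 25
A = 2.083333 * pi
A = 6.54
6.54 in^2


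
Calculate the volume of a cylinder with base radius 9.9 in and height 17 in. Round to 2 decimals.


Shape: cylinder
Radius r = 9.9 in, Height h = 17 in
Formula: V = pi * r^2 * h
r^2 = 98.01
V = pi * 98.01 * 17
V = 1666.17 * pi
V = 5234.43
5234.43 in^3


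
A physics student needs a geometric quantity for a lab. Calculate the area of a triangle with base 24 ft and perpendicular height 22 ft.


Shape: triangle
Base b = 24 ft, Height h = 22 ft
Formula: A = (1/2) * b * h
A = 0.5 * 24 * 22
A = 0.5 * 528
A = 264
264 ft^2


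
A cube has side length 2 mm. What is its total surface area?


Shape: cube
Side s = 2 mm
A cube has 6 square faces.
Formula: SA = 6 * s^2
s^2 = 4
SA = 6 * 4
SA = 24
24 mm^2


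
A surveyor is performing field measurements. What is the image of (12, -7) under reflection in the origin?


Transformation: reflection
Original point: (12, -7)
Rule for reflection through the origin: (x, y) -> (-x, -y)
Apply: (12, -7) -> (-12, 7)
(-12, 7)


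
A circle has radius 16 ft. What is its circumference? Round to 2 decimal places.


Shape: circle
Radius r = 16 ft
Formula: C = 2 * pi * r
C = 2 * pi * 16
C = 32 * pi
C = 100.53
100.53 ft


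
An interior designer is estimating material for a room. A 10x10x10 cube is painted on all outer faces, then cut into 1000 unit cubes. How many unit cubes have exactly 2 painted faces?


Large cube: 10 x 10 x 10, cut into unit cubes.
n = 10, so n - 2 = 8
Cubes with 2 painted faces lie along the edges, excluding corners.
A cube has 12 edges; each contributes (n - 2) = 8 such cubes.
Count = 12 * 8 = 96
96 unit cubes


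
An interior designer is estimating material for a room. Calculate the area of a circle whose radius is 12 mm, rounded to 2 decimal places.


Shape: circle
Radius r = 12 mm
Formula: A = pi * r^2
r^2 = 12^2 = 144
A = pi * 144
A = 452.39
452.39 mm^2


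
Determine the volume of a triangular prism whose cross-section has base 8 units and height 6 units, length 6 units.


Shape: triangular prism
Triangle base = 8 units, triangle height = 6 units, prism length L = 6 units
Formula: V = (1/2 * b * h_tri) * L
Cross-section area = 0.5 * 8 * 6 = 24
V = 24 * 6
V = 144
144 units^3


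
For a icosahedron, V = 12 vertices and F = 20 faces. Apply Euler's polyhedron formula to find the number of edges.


Polyhedron: icosahedron
Euler's formula for convex polyhedra: V - E + F = 2
Given: V = 12 vertices and F = 20 faces
Solve for E:
E = V + F - 2 = 12 + 20 - 2 = 30
30 edges


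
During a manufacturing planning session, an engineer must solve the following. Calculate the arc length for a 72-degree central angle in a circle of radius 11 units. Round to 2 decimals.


Shape: circular arc
Radius r = 11 units, Angle = 72 degrees
Formula: L = (angle/360) * 2 * pi * r
2 * pi * r = 22 * pi
L = (72/360) * 22 * pi
L = 4.4 * pi
L = 13.82
13.82 units


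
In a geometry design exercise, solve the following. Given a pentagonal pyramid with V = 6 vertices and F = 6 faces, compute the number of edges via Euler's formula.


Polyhedron: pentagonal pyramid
Euler's formula for convex polyhedra: V - E + F = 2
Given: V = 6 vertices and F = 6 faces
Solve for E:
E = V + F - 2 = 6 + 6 - 2 = 10
10 edges


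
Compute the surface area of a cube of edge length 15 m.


Shape: cube
Side s = 15 m
A cube has 6 square faces.
Formula: SA = 6 * s^2
s^2 = 225
SA = 6 * 225
SA = 1350
1350 m^2


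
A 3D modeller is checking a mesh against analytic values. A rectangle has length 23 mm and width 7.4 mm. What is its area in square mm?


Shape: rectangle
Length l = 23 mm, Width w = 7.4 mm
Formula: A = l * w
A = 23 * 7.4
A = 170.2
170.2 mm^2


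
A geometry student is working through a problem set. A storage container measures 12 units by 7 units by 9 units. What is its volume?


Shape: rectangular prism
l = 12 units, w = 7 units, h = 9 units
Formula: V = l * w * h
V = 12 * 7 * 9
V = 84 * 9
V = 756
756 units^3


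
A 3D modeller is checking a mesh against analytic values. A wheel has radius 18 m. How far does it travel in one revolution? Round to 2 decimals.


Shape: circle
Radius r = 18 m
Formula: C = 2 * pi * r
C = 2 * pi * 18
C = 36 * pi
C = 113.1
113.1 m


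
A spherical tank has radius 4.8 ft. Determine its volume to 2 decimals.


Shape: sphere
Radius r = 4.8 ft
Formula: V = (4/3) * pi * r^3
r^3 = 110.592
(4/3) * 110.592 = 147.456
V = 147.456 * pi
V = 463.25
463.25 ft^3


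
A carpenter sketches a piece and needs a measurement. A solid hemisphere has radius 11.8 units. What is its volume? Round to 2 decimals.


Shape: hemisphere (half of a sphere)
Radius r = 11.8 units
Formula: V = (1/2) * (4/3) * pi * r^3 = (2/3) * pi * r^3
r^3 = 1643.032
(2/3) * 1643.032 = 1095.354667
V = 1095.354667 * pi
V = 3441.16
3441.16 units^3


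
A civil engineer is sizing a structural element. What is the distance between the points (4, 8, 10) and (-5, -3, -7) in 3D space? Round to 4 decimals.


3D distance between two points
P1 = (4, 8, 10), P2 = (-5, -3, -7)
Formula: d = sqrt((x2-x1)^2 + (y2-y1)^2 + (z2-z1)^2)
dx = -5 - 4 = -9
dy = -3 - 8 = -11
dz = -7 - 10 = -17
dx^2 + dy^2 + dz^2 = 81 + 121 + 289 = 491
d = sqrt(491)
d = 22.1585
22.1585 units


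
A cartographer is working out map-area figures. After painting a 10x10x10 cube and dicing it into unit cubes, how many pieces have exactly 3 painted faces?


Large cube: 10 x 10 x 10, cut into unit cubes.
Cubes with 3 painted faces are at the corners. A cube always has 8 corners.
Count = 8
8 unit cubes


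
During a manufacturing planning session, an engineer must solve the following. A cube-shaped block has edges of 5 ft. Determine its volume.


Shape: cube
Side s = 5 ft
Formula: V = s^3
V = 5 * 5 * 5
V = 25 * 5
V = 125
125 ft^3


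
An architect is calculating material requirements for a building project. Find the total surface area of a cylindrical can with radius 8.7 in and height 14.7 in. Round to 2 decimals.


Shape: closed cylinder
Radius r = 8.7 in, Height h = 14.7 in
Formula: SA = 2*pi*r^2 + 2*pi*r*h = 2*pi*r*(r + h)
r + h = 23.4
2 * r * (r + h) = 2 * 8.7 * 23.4 = 407.16
SA = 407.16 * pi
SA = 1279.13
1279.13 in^2


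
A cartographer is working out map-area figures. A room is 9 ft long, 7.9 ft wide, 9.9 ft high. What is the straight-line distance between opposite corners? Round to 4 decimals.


Shape: rectangular box (space diagonal)
l = 9 ft, w = 7.9 ft, h = 9.9 ft
Visualize: the diagonal of the base, then a right triangle with that diagonal and the height.
Formula: d = sqrt(l^2 + w^2 + h^2)
l^2 + w^2 + h^2 = 81 + 62.41 + 98.01 = 241.42
d = sqrt(241.42)
d = 15.5377
15.5377 ft


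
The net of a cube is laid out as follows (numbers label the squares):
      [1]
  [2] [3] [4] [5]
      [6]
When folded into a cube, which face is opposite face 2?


Net: cross layout. Take square 3 as the base (bottom).
Fold the four squares in the horizontal row up around 3: 2 -> left, 4 -> right, 5 wraps to the top.
Fold 1 and 6 up from 3: 1 -> back, 6 -> front.
Opposite pairs are therefore: (1, 6), (2, 4), (3, 5).
Face 2 is opposite face 4.
face 4


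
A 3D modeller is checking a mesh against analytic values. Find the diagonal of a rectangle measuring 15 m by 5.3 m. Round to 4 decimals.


Shape: rectangle (diagonal via Pythagoras)
Sides: 15 m and 5.3 m
Formula: d = sqrt(l^2 + w^2)
l^2 = 225, w^2 = 28.09
l^2 + w^2 = 253.09
d = sqrt(253.09)
d = 15.9088
15.9088 m


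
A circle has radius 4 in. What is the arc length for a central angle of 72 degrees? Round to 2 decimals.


Shape: circular arc
Radius r = 4 in, Angle = 72 degrees
Formula: L = (angle/360) * 2 * pi * r
2 * pi * r = 8 * pi
L = (72/360) * 8 * pi
L = 1.6 * pi
L = 5.03
5.03 in


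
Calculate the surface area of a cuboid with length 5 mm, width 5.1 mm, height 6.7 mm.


Shape: rectangular prism
l = 5 mm, w = 5.1 mm, h = 6.7 mm
Formula: SA = 2(lw + lh + wh)
lw = 25.5, lh = 33.5, wh = 34.17
lw + lh + wh = 93.17
SA = 2 * 93.17
SA = 186.34
186.34 mm^2


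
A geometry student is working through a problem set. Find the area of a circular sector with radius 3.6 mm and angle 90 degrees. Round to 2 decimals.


Shape: circular sector
Radius r = 3.6 mm, Angle = 90 degrees
Formula: A = (angle/360) * pi * r^2
r^2 = 12.96
Fraction of circle = 90/360
A = (90/360) * pi * 12.96
A = 3.24 * pi
A = 10.18
10.18 mm^2


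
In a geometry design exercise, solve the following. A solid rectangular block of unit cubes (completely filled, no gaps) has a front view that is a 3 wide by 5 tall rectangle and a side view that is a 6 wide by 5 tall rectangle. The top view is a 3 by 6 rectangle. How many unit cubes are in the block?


Orthographic views of a solid rectangular block:
Front view 3 x 5 -> length = 3, height = 5
Side view 6 x 5 -> width = 6, height = 5 (consistent)
Top view 3 x 6 -> confirms length = 3, width = 6
The block is 3 x 6 x 5.
Total unit cubes = 3 * 6 * 5 = 90
90 unit cubes


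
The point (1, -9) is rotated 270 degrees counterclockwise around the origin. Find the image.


Transformation: rotation about the origin
Original point: (1, -9)
Rule for 270 deg counterclockwise: (x, y) -> (y, -x)
Apply: (1, -9) -> (-9, -1)
(-9, -1)


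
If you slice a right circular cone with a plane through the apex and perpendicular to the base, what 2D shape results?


Solid: right circular cone
Cutting plane: through the apex and perpendicular to the base
Visualize the intersection of the plane with the solid's surface.
The boundary of the cut region is a isosceles triangle.
isosceles triangle


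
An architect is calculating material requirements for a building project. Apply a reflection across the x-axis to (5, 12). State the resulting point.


Transformation: reflection
Original point: (5, 12)
Rule for reflection over the x-axis: (x, y) -> (x, -y)
Apply: (5, 12) -> (5, -12)
(5, -12)


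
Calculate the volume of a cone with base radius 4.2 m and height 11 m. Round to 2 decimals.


Shape: cone
Radius r = 4.2 m, Height h = 11 m
Formula: V = (1/3) * pi * r^2 * h
r^2 = 17.64
pi * r^2 * h = pi * 17.64 * 11 = 194.04 * pi
V = 194.04 * pi / 3
V = 203.2
203.2 m^3


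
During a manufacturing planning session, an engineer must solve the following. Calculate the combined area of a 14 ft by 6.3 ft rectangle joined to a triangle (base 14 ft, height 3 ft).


Composite shape: rectangle + triangle
Rectangle area = 14 * 6.3 = 88.2
Triangle area = 0.5 * 14 * 3 = 21
Total = 88.2 + 21
Total = 109.2
109.2 ft^2


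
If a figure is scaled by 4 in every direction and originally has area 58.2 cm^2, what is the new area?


Linear scale factor k = 4
Original area = 58.2 cm^2
Rule: under a linear scaling by k, areas scale by k^2.
k^2 = 4^2 = 16
New area = 58.2 * 16
New area = 931.2
931.2 cm^2


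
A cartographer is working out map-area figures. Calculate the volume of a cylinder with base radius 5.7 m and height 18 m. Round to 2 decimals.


Shape: cylinder
Radius r = 5.7 m, Height h = 18 m
Formula: V = pi * r^2 * h
r^2 = 32.49
V = pi * 32.49 * 18
V = 584.82 * pi
V = 1837.27
1837.27 m^3


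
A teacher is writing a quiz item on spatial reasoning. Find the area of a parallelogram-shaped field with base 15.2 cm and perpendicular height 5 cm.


Shape: parallelogram
Base b = 15.2 cm, Height h = 5 cm
Formula: A = b * h
A = 15.2 * 5
A = 76
76 cm^2


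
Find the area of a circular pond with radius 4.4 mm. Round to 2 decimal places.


Shape: circle
Radius r = 4.4 mm
Formula: A = pi * r^2
r^2 = 4.4^2 = 19.36
A = pi * 19.36
A = 60.82
60.82 mm^2


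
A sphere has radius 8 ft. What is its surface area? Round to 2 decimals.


Shape: sphere
Radius r = 8 ft
Formula: SA = 4 * pi * r^2
r^2 = 64
SA = 4 * pi * 64
SA = 256 * pi
SA = 804.25
804.25 ft^2


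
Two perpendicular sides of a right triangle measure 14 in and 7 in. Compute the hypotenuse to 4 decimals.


Shape: right triangle
Legs a = 14 in, b = 7 in
Formula: c = sqrt(a^2 + b^2)
a^2 = 196, b^2 = 49
a^2 + b^2 = 245
c = sqrt(245)
c = 15.6525
15.6525 in


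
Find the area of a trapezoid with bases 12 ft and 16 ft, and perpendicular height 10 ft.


Shape: trapezoid
Parallel sides a = 12 ft, b = 16 ft; Height h = 10 ft
Formula: A = (a + b) * h / 2
a + b = 12 + 16 = 28
A = 28 * 10 / 2
A = 280 / 2
A = 140
140 ft^2


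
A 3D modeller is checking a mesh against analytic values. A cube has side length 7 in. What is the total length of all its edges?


Shape: cube
Side s = 7 in
A cube has 12 edges, all equal.
Formula: total edge length = 12 * s
Total = 12 * 7
Total = 84
84 in


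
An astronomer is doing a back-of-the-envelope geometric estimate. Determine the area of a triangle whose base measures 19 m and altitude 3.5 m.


Shape: triangle
Base b = 19 m, Height h = 3.5 m
Formula: A = (1/2) * b * h
A = 0.5 * 19 * 3.5
A = 0.5 * 66.5
A = 33.25
33.25 m^2


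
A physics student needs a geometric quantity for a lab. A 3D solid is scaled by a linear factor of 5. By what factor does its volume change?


Linear scale factor k = 5
Rule: under a linear scaling by k, volumes scale by k^3.
k^3 = 5 * 5 * 5
k^3 = 25 * 5
k^3 = 125
Volume scales by a factor of 125.
125 (dimensionless)


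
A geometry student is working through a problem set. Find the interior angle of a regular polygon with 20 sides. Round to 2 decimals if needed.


Shape: regular icosagon (20 sides)
Formula: interior angle = (n - 2) * 180 / n
(n - 2) = 18
(n - 2) * 180 = 3240
angle = 3240 / 20
angle = 162
162 degrees


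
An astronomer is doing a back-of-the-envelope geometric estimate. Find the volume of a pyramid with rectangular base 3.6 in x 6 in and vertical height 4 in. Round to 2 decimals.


Shape: rectangular pyramid
Base: 3.6 in x 6 in, Height h = 4 in
Formula: V = (1/3) * base_area * h
base_area = 3.6 * 6 = 21.6
base_area * h = 21.6 * 4 = 86.4
V = 86.4 / 3
V = 28.8
28.8 in^3


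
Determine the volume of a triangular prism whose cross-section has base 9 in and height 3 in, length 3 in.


Shape: triangular prism
Triangle base = 9 in, triangle height = 3 in, prism length L = 3 in
Formula: V = (1/2 * b * h_tri) * L
Cross-section area = 0.5 * 9 * 3 = 13.5
V = 13.5 * 3
V = 40.5
40.5 in^3


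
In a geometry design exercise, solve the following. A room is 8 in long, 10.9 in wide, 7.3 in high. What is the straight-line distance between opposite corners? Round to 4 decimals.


Shape: rectangular box (space diagonal)
l = 8 in, w = 10.9 in, h = 7.3 in
Visualize: the diagonal of the base, then a right triangle with that diagonal and the height.
Formula: d = sqrt(l^2 + w^2 + h^2)
l^2 + w^2 + h^2 = 64 + 118.81 + 53.29 = 236.1
d = sqrt(236.1)
d = 15.3655
15.3655 in


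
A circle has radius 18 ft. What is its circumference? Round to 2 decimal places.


Shape: circle
Radius r = 18 ft
Formula: C = 2 * pi * r
C = 2 * pi * 18
C = 36 * pi
C = 113.1
113.1 ft


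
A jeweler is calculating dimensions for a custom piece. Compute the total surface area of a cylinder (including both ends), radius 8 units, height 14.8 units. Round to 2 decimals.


Shape: closed cylinder
Radius r = 8 units, Height h = 14.8 units
Formula: SA = 2*pi*r^2 + 2*pi*r*h = 2*pi*r*(r + h)
r + h = 22.8
2 * r * (r + h) = 2 * 8 * 22.8 = 364.8
SA = 364.8 * pi
SA = 1146.05
1146.05 units^2


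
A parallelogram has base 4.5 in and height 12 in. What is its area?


Shape: parallelogram
Base b = 4.5 in, Height h = 12 in
Formula: A = b * h
A = 4.5 * 12
A = 54
54 in^2


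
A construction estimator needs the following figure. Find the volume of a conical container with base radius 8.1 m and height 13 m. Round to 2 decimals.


Shape: cone
Radius r = 8.1 m, Height h = 13 m
Formula: V = (1/3) * pi * r^2 * h
r^2 = 65.61
pi * r^2 * h = pi * 65.61 * 13 = 852.93 * pi
V = 852.93 * pi / 3
V = 893.19
893.19 m^3


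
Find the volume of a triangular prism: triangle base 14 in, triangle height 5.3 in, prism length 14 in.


Shape: triangular prism
Triangle base = 14 in, triangle height = 5.3 in, prism length L = 14 in
Formula: V = (1/2 * b * h_tri) * L
Cross-section area = 0.5 * 14 * 5.3 = 37.1
V = 37.1 * 14
V = 519.4
519.4 in^3


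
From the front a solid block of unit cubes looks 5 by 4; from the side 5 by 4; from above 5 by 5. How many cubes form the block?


Orthographic views of a solid rectangular block:
Front view 5 x 4 -> length = 5, height = 4
Side view 5 x 4 -> width = 5, height = 4 (consistent)
Top view 5 x 5 -> confirms length = 5, width = 5
The block is 5 x 5 x 4.
Total unit cubes = 5 * 5 * 4 = 100
100 unit cubes


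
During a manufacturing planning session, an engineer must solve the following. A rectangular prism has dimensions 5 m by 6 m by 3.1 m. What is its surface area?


Shape: rectangular prism
l = 5 m, w = 6 m, h = 3.1 m
Formula: SA = 2(lw + lh + wh)
lw = 30, lh = 15.5, wh = 18.6
lw + lh + wh = 64.1
SA = 2 * 64.1
SA = 128.2
128.2 m^2


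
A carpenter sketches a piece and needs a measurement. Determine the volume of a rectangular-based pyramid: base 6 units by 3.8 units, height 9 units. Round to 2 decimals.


Shape: rectangular pyramid
Base: 6 units x 3.8 units, Height h = 9 units
Formula: V = (1/3) * base_area * h
base_area = 6 * 3.8 = 22.8
base_area * h = 22.8 * 9 = 205.2
V = 205.2 / 3
V = 68.4
68.4 units^3


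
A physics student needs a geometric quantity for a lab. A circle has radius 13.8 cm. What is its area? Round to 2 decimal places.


Shape: circle
Radius r = 13.8 cm
Formula: A = pi * r^2
r^2 = 13.8^2 = 190.44
A = pi * 190.44
A = 598.28
598.28 cm^2


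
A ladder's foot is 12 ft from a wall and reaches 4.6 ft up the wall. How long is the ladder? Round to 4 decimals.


Shape: right triangle
Legs a = 12 ft, b = 4.6 ft
Formula: c = sqrt(a^2 + b^2)
a^2 = 144, b^2 = 21.16
a^2 + b^2 = 165.16
c = sqrt(165.16)
c = 12.8515
12.8515 ft


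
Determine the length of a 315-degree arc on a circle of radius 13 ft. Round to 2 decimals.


Shape: circular arc
Radius r = 13 ft, Angle = 315 degrees
Formula: L = (angle/360) * 2 * pi * r
2 * pi * r = 26 * pi
L = (315/360) * 26 * pi
L = 22.75 * pi
L = 71.47
71.47 ft


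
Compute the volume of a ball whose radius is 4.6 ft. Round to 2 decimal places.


Shape: sphere
Radius r = 4.6 ft
Formula: V = (4/3) * pi * r^3
r^3 = 97.336
(4/3) * 97.336 = 129.781333
V = 129.781333 * pi
V = 407.72
407.72 ft^3


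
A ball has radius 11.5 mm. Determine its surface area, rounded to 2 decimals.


Shape: sphere
Radius r = 11.5 mm
Formula: SA = 4 * pi * r^2
r^2 = 132.25
SA = 4 * pi * 132.25
SA = 529 * pi
SA = 1661.9
1661.9 mm^2


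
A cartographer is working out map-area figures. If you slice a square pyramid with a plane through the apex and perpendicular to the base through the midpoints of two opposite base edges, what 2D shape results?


Solid: square pyramid
Cutting plane: through the apex and perpendicular to the base through the midpoints of two opposite base edges
Visualize the intersection of the plane with the solid's surface.
The boundary of the cut region is a isosceles triangle.
isosceles triangle


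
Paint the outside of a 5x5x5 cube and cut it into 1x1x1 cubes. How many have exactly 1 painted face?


Large cube: 5 x 5 x 5, cut into unit cubes.
n = 5, so n - 2 = 3
Cubes with 1 painted face lie in the interior of each face.
A cube has 6 faces; each contributes (n - 2)^2 = 9 such cubes.
Count = 6 * 9 = 54
54 unit cubes


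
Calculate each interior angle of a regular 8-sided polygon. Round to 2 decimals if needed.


Shape: regular octagon (8 sides)
Formula: interior angle = (n - 2) * 180 / n
(n - 2) = 6
(n - 2) * 180 = 1080
angle = 1080 / 8
angle = 135
135 degrees


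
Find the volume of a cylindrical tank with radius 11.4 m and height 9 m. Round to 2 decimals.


Shape: cylinder
Radius r = 11.4 m, Height h = 9 m
Formula: V = pi * r^2 * h
r^2 = 129.96
V = pi * 129.96 * 9
V = 1169.64 * pi
V = 3674.53
3674.53 m^3


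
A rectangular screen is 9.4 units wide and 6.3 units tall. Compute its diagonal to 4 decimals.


Shape: rectangle (diagonal via Pythagoras)
Sides: 9.4 units and 6.3 units
Formula: d = sqrt(l^2 + w^2)
l^2 = 88.36, w^2 = 39.69
l^2 + w^2 = 128.05
d = sqrt(128.05)
d = 11.3159
11.3159 units


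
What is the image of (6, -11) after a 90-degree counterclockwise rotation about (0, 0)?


Transformation: rotation about the origin
Original point: (6, -11)
Rule for 90 deg counterclockwise: (x, y) -> (-y, x)
Apply: (6, -11) -> (11, 6)
(11, 6)


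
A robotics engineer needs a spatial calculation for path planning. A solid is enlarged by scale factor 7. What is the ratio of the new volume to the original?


Linear scale factor k = 7
Rule: under a linear scaling by k, volumes scale by k^3.
k^3 = 7 * 7 * 7
k^3 = 49 * 7
k^3 = 343
Volume scales by a factor of 343.
343 (dimensionless)


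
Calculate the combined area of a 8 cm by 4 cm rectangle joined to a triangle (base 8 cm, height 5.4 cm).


Composite shape: rectangle + triangle
Rectangle area = 8 * 4 = 32
Triangle area = 0.5 * 8 * 5.4 = 21.6
Total = 32 + 21.6
Total = 53.6
53.6 cm^2


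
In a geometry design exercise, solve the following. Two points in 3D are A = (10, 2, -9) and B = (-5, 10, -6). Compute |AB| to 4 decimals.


3D distance between two points
P1 = (10, 2, -9), P2 = (-5, 10, -6)
Formula: d = sqrt((x2-x1)^2 + (y2-y1)^2 + (z2-z1)^2)
dx = -5 - 10 = -15
dy = 10 - 2 = 8
dz = -6 - -9 = 3
dx^2 + dy^2 + dz^2 = 225 + 64 + 9 = 298
d = sqrt(298)
d = 17.2627
17.2627 units


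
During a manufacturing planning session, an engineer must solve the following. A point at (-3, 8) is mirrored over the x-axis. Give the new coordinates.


Transformation: reflection
Original point: (-3, 8)
Rule for reflection over the x-axis: (x, y) -> (x, -y)
Apply: (-3, 8) -> (-3, -8)
(-3, -8)


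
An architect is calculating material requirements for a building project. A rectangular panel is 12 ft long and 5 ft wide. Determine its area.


Shape: rectangle
Length l = 12 ft, Width w = 5 ft
Formula: A = l * w
A = 12 * 5
A = 60
60 ft^2


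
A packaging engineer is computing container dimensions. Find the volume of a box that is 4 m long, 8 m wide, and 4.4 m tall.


Shape: rectangular prism
l = 4 m, w = 8 m, h = 4.4 m
Formula: V = l * w * h
V = 4 * 8 * 4.4
V = 32 * 4.4
V = 140.8
140.8 m^3


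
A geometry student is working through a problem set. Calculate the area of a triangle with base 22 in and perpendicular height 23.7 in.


Shape: triangle
Base b = 22 in, Height h = 23.7 in
Formula: A = (1/2) * b * h
A = 0.5 * 22 * 23.7
A = 0.5 * 521.4
A = 260.7
260.7 in^2


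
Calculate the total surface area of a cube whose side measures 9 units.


Shape: cube
Side s = 9 units
A cube has 6 square faces.
Formula: SA = 6 * s^2
s^2 = 81
SA = 6 * 81
SA = 486
486 units^2


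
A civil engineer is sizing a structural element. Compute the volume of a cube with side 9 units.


Shape: cube
Side s = 9 units
Formula: V = s^3
V = 9 * 9 * 9
V = 81 * 9
V = 729
729 units^3


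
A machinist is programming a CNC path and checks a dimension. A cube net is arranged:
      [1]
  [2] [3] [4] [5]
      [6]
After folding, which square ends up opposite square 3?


Net: cross layout. Take square 3 as the base (bottom).
Fold the four squares in the horizontal row up around 3: 2 -> left, 4 -> right, 5 wraps to the top.
Fold 1 and 6 up from 3: 1 -> back, 6 -> front.
Opposite pairs are therefore: (1, 6), (2, 4), (3, 5).
Face 3 is opposite face 5.
face 5


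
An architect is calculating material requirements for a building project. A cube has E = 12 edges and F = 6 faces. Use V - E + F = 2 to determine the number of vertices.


Polyhedron: cube
Euler's formula for convex polyhedra: V - E + F = 2
Given: E = 12 edges and F = 6 faces
Solve for V:
V = 2 + E - F = 2 + 12 - 6 = 8
8 vertices


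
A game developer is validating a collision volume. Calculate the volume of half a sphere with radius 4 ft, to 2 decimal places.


Shape: hemisphere (half of a sphere)
Radius r = 4 ft
Formula: V = (1/2) * (4/3) * pi * r^3 = (2/3) * pi * r^3
r^3 = 64
(2/3) * 64 = 42.666667
V = 42.666667 * pi
V = 134.04
134.04 ft^3


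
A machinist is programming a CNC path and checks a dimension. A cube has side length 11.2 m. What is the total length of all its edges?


Shape: cube
Side s = 11.2 m
A cube has 12 edges, all equal.
Formula: total edge length = 12 * s
Total = 12 * 11.2
Total = 134.4
134.4 m


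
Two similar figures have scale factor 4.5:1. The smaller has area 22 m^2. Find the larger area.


Linear scale factor k = 4.5
Original area = 22 m^2
Rule: under a linear scaling by k, areas scale by k^2.
k^2 = 4.5^2 = 20.25
New area = 22 * 20.25
New area = 445.5
445.5 m^2


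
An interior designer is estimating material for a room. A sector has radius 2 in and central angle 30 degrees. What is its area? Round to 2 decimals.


Shape: circular sector
Radius r = 2 in, Angle = 30 degrees
Formula: A = (angle/360) * pi * r^2
r^2 = 4
Fraction of circle = 30/360
A = (30/360) * pi * 4
A = 0.333333 * pi
A = 1.05
1.05 in^2


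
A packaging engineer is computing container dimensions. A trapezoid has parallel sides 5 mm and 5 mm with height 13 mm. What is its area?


Shape: trapezoid
Parallel sides a = 5 mm, b = 5 mm; Height h = 13 mm
Formula: A = (a + b) * h / 2
a + b = 5 + 5 = 10
A = 10 * 13 / 2
A = 130 / 2
A = 65
65 mm^2


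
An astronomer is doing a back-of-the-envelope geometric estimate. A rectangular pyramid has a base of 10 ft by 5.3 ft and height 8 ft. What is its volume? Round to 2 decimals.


Shape: rectangular pyramid
Base: 10 ft x 5.3 ft, Height h = 8 ft
Formula: V = (1/3) * base_area * h
base_area = 10 * 5.3 = 53
base_area * h = 53 * 8 = 424
V = 424 / 3
V = 141.33
141.33 ft^3


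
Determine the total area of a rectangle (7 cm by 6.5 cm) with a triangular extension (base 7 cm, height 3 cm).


Composite shape: rectangle + triangle
Rectangle area = 7 * 6.5 = 45.5
Triangle area = 0.5 * 7 * 3 = 10.5
Total = 45.5 + 10.5
Total = 56
56 cm^2


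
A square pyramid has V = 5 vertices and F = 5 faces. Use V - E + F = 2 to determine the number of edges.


Polyhedron: square pyramid
Euler's formula for convex polyhedra: V - E + F = 2
Given: V = 5 vertices and F = 5 faces
Solve for E:
E = V + F - 2 = 5 + 5 - 2 = 8
8 edges


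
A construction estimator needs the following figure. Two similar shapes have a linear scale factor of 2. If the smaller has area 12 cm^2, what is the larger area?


Linear scale factor k = 2
Original area = 12 cm^2
Rule: under a linear scaling by k, areas scale by k^2.
k^2 = 2^2 = 4
New area = 12 * 4
New area = 48
48 cm^2


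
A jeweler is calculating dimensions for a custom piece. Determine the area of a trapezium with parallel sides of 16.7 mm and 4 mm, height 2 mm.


Shape: trapezoid
Parallel sides a = 16.7 mm, b = 4 mm; Height h = 2 mm
Formula: A = (a + b) * h / 2
a + b = 16.7 + 4 = 20.7
A = 20.7 * 2 / 2
A = 41.4 / 2
A = 20.7
20.7 mm^2


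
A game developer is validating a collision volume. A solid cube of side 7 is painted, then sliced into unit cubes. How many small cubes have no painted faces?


Large cube: 7 x 7 x 7, cut into unit cubes.
n = 7, so n - 2 = 5
Unpainted cubes form the interior (n - 2)^3 block.
(n - 2)^3 = 5^3 = 125
125 unit cubes


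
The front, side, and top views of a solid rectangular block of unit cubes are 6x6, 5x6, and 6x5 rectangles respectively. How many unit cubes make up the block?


Orthographic views of a solid rectangular block:
Front view 6 x 6 -> length = 6, height = 6
Side view 5 x 6 -> width = 5, height = 6 (consistent)
Top view 6 x 5 -> confirms length = 6, width = 5
The block is 6 x 5 x 6.
Total unit cubes = 6 * 5 * 6 = 180
180 unit cubes


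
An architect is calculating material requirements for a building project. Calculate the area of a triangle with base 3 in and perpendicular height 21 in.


Shape: triangle
Base b = 3 in, Height h = 21 in
Formula: A = (1/2) * b * h
A = 0.5 * 3 * 21
A = 0.5 * 63
A = 31.5
31.5 in^2


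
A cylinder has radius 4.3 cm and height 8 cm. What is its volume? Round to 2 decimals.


Shape: cylinder
Radius r = 4.3 cm, Height h = 8 cm
Formula: V = pi * r^2 * h
r^2 = 18.49
V = pi * 18.49 * 8
V = 147.92 * pi
V = 464.7
464.7 cm^3


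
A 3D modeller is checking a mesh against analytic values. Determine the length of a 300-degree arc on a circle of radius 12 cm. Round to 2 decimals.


Shape: circular arc
Radius r = 12 cm, Angle = 300 degrees
Formula: L = (angle/360) * 2 * pi * r
2 * pi * r = 24 * pi
L = (300/360) * 24 * pi
L = 20 * pi
L = 62.83
62.83 cm


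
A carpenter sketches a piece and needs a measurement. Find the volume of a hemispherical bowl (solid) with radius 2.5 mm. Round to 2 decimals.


Shape: hemisphere (half of a sphere)
Radius r = 2.5 mm
Formula: V = (1/2) * (4/3) * pi * r^3 = (2/3) * pi * r^3
r^3 = 15.625
(2/3) * 15.625 = 10.416667
V = 10.416667 * pi
V = 32.72
32.72 mm^3


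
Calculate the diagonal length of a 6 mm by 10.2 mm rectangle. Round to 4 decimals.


Shape: rectangle (diagonal via Pythagoras)
Sides: 6 mm and 10.2 mm
Formula: d = sqrt(l^2 + w^2)
l^2 = 36, w^2 = 104.04
l^2 + w^2 = 140.04
d = sqrt(140.04)
d = 11.8338
11.8338 mm


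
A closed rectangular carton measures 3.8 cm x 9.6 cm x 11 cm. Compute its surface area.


Shape: rectangular prism
l = 3.8 cm, w = 9.6 cm, h = 11 cm
Formula: SA = 2(lw + lh + wh)
lw = 36.48, lh = 41.8, wh = 105.6
lw + lh + wh = 183.88
SA = 2 * 183.88
SA = 367.76
367.76 cm^2


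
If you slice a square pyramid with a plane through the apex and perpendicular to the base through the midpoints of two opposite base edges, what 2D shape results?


Solid: square pyramid
Cutting plane: through the apex and perpendicular to the base through the midpoints of two opposite base edges
Visualize the intersection of the plane with the solid's surface.
The boundary of the cut region is a isosceles triangle.
isosceles triangle


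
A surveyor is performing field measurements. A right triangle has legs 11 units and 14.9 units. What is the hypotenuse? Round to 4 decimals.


Shape: right triangle
Legs a = 11 units, b = 14.9 units
Formula: c = sqrt(a^2 + b^2)
a^2 = 121, b^2 = 222.01
a^2 + b^2 = 343.01
c = sqrt(343.01)
c = 18.5205
18.5205 units


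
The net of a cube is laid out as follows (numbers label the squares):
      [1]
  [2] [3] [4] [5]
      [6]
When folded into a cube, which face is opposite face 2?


Net: cross layout. Take square 3 as the base (bottom).
Fold the four squares in the horizontal row up around 3: 2 -> left, 4 -> right, 5 wraps to the top.
Fold 1 and 6 up from 3: 1 -> back, 6 -> front.
Opposite pairs are therefore: (1, 6), (2, 4), (3, 5).
Face 2 is opposite face 4.
face 4


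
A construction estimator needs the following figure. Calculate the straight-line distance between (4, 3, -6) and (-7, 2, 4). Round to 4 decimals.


3D distance between two points
P1 = (4, 3, -6), P2 = (-7, 2, 4)
Formula: d = sqrt((x2-x1)^2 + (y2-y1)^2 + (z2-z1)^2)
dx = -7 - 4 = -11
dy = 2 - 3 = -1
dz = 4 - -6 = 10
dx^2 + dy^2 + dz^2 = 121 + 1 + 100 = 222
d = sqrt(222)
d = 14.8997
14.8997 units


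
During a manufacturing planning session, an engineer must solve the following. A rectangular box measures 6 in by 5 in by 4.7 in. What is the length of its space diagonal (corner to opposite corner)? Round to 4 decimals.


Shape: rectangular box (space diagonal)
l = 6 in, w = 5 in, h = 4.7 in
Visualize: the diagonal of the base, then a right triangle with that diagonal and the height.
Formula: d = sqrt(l^2 + w^2 + h^2)
l^2 + w^2 + h^2 = 36 + 25 + 22.09 = 83.09
d = sqrt(83.09)
d = 9.1154
9.1154 in
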